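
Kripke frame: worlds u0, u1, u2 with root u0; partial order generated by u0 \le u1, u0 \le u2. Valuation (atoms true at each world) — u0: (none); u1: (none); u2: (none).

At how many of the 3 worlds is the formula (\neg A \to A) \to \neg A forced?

u0: forces it.
u1: forces it.
u2: forces it.
Worlds forcing the formula: {u0, u1, u2}.

3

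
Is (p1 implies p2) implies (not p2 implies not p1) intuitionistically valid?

Yes

This is the forward direction of contraposition, which is intuitionistically derivable.
Assume p1 implies p2 and not p2. If p1 held then p2 would follow, contradicting not p2; so not p1.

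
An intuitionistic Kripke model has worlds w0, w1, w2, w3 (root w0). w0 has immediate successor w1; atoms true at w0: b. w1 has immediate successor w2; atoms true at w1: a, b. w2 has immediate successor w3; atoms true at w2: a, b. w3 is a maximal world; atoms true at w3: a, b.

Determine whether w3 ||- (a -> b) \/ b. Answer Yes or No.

w3 ||- (a -> b) \/ b via the disjunct a -> b.

Yes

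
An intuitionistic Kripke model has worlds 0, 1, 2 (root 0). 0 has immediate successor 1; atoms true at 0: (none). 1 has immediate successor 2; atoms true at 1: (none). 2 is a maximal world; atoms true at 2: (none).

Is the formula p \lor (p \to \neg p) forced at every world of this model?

Yes

0 \Vdash p \lor (p \to \neg p) via the disjunct p \to \neg p.
Since the root 0 forces p \lor (p \to \neg p) and forcing is persistent (monotone upward), every world forces it.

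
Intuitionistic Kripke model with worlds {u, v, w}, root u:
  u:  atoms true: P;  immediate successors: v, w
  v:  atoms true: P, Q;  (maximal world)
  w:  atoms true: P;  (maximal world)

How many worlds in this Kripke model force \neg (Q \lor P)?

0

u: does not force it — u \nVdash \neg (Q \lor P) since u is accessible from u and u \Vdash Q \lor P.
v: does not force it — v \nVdash \neg (Q \lor P) since v is accessible from v and v \Vdash Q \lor P.
w: does not force it.
Worlds forcing the formula: { }.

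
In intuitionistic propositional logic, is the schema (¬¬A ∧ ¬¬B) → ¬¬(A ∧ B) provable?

This is the distribution of double negation over conjunction, which is intuitionistically derivable.
Assume ¬¬A, ¬¬B, and ¬(A ∧ B). From A we'd get ¬B (since A ∧ B is refuted), contradicting ¬¬B; so ¬A, contradicting ¬¬A.

Yes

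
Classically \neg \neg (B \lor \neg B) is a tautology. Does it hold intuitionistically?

This is the double negation of excluded middle, which is intuitionistically derivable.
Assuming \neg (B \lor \neg B): from B we'd get B \lor \neg B, so \neg B; but then B \lor \neg B again — contradiction. Hence \neg \neg (B \lor \neg B).

Yes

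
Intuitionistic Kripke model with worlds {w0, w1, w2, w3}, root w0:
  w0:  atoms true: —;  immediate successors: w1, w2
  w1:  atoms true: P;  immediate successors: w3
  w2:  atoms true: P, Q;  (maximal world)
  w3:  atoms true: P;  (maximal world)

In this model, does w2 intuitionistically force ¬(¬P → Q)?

No

w2 ⊮ ¬(¬P → Q) since w2 is accessible from w2 and w2 ⊩ ¬P → Q.
w2 ⊩ ¬P → Q vacuously: no world accessible from w2 forces the antecedent ¬P.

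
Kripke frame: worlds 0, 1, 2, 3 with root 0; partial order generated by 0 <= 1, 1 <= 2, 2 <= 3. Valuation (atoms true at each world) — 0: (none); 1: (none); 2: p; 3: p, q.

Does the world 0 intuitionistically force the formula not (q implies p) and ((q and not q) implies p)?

0 does not force not (q implies p) and ((q and not q) implies p) since 0 fails not (q implies p).

No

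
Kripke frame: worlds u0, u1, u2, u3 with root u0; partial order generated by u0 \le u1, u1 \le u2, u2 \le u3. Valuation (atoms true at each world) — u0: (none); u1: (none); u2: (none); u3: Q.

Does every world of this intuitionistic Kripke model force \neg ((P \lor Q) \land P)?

Yes

u0 \Vdash \neg ((P \lor Q) \land P): no world accessible from u0 forces (P \lor Q) \land P.
Since the root u0 forces \neg ((P \lor Q) \land P) and forcing is persistent (monotone upward), every world forces it.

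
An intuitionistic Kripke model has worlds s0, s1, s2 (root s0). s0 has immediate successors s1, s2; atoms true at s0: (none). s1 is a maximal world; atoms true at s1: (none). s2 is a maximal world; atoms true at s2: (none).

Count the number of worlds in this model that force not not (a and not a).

s0: does not force it — s0 does not force not not (a and not a) since s0 is accessible from s0 and s0 forces not (a and not a).
s1: does not force it — s1 does not force not not (a and not a) since s1 is accessible from s1 and s1 forces not (a and not a).
s2: does not force it — s2 does not force not not (a and not a) since s2 is accessible from s2 and s2 forces not (a and not a).
Worlds forcing the formula: { }.

0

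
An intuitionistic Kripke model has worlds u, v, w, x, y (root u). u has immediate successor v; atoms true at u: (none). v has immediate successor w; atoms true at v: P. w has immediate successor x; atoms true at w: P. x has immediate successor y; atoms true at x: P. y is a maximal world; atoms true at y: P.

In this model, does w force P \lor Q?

Yes

w \Vdash P \lor Q via the disjunct P.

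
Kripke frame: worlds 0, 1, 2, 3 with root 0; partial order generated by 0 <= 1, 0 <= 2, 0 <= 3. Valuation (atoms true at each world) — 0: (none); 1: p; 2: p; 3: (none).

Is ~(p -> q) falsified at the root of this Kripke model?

Yes

0 ||-/- ~(p -> q) since 3 is accessible from 0 and 3 ||- p -> q.
3 ||- p -> q vacuously: no world accessible from 3 forces the antecedent p.
So the root 0 does not force ~(p -> q); the model is a countermodel.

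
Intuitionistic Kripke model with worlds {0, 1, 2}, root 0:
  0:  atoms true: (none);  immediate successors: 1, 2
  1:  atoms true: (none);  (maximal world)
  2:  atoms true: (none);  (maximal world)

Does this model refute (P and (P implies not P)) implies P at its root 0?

0 forces (P and (P implies not P)) implies P vacuously: no world accessible from 0 forces the antecedent P and (P implies not P).
So the root 0 forces (P and (P implies not P)) implies P; the model is not a countermodel.

No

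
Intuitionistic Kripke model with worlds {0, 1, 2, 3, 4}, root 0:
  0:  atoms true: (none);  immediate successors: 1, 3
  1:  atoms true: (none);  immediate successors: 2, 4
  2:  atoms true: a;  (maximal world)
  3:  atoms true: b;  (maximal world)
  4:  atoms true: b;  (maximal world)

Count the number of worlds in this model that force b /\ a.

0

0: does not force it — 0 ||-/- b /\ a since 0 fails b.
1: does not force it — 1 ||-/- b /\ a since 1 fails b.
2: does not force it.
3: does not force it.
4: does not force it.
Worlds forcing the formula: { }.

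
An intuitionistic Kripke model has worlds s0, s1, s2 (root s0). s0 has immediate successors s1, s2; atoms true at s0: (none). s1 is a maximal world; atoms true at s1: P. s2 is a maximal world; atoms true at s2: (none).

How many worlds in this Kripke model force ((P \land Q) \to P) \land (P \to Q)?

s0: does not force it — s0 \nVdash ((P \land Q) \to P) \land (P \to Q) since s0 fails P \to Q.
s1: does not force it.
s2: forces it.
Worlds forcing the formula: {s2}.

1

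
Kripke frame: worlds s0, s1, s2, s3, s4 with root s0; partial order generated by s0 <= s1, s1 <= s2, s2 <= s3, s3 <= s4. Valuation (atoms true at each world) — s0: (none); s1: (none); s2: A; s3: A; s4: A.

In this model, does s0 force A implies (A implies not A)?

No

s0 does not force A implies (A implies not A): at the accessible world s2, s2 forces A but s2 does not force A implies not A.
s2 does not force A implies not A: already at s2 itself, s2 forces A but s2 does not force not A.
s2 does not force not A since s2 is accessible from s2 and s2 forces A.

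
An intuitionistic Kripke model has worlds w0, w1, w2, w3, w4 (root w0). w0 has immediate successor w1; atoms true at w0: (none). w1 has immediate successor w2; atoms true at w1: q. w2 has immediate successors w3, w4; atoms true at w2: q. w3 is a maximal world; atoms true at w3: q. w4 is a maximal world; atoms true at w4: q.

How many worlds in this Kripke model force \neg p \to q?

w0: does not force it — w0 \nVdash \neg p \to q: already at w0 itself, w0 \Vdash \neg p but w0 \nVdash q.
w1: forces it.
w2: forces it.
w3: forces it.
w4: forces it.
Worlds forcing the formula: {w1, w2, w3, w4}.

4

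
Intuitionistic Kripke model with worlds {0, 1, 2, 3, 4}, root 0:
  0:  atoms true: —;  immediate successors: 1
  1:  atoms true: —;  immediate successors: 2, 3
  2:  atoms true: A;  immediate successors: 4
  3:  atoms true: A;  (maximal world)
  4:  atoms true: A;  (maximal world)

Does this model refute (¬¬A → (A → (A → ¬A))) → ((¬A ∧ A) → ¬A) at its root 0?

0 ⊩ (¬¬A → (A → (A → ¬A))) → ((¬A ∧ A) → ¬A) vacuously: no world accessible from 0 forces the antecedent ¬¬A → (A → (A → ¬A)).
So the root 0 forces (¬¬A → (A → (A → ¬A))) → ((¬A ∧ A) → ¬A); the model is not a countermodel.

No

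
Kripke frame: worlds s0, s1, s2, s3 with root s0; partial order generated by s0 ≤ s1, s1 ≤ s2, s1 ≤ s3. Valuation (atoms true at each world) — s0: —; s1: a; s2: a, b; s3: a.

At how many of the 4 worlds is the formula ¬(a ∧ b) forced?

1

s0: does not force it — s0 ⊮ ¬(a ∧ b) since s2 is accessible from s0 and s2 ⊩ a ∧ b.
s1: does not force it.
s2: does not force it.
s3: forces it.
Worlds forcing the formula: {s3}.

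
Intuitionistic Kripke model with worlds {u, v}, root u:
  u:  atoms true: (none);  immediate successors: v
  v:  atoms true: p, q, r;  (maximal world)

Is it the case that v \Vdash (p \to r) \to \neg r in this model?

v \nVdash (p \to r) \to \neg r: already at v itself, v \Vdash p \to r but v \nVdash \neg r.
v \nVdash \neg r since v is accessible from v and v \Vdash r.

No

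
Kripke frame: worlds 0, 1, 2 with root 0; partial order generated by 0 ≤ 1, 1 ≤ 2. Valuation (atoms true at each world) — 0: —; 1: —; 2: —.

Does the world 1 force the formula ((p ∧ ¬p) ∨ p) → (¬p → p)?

Yes

1 ⊩ ((p ∧ ¬p) ∨ p) → (¬p → p) vacuously: no world accessible from 1 forces the antecedent (p ∧ ¬p) ∨ p.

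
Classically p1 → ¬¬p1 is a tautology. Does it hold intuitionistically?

This is double-negation introduction, which is intuitionistically derivable.
If a world forces p1 then every accessible world forces p1 (persistence), so none forces ¬p1; hence ¬¬p1.

Yes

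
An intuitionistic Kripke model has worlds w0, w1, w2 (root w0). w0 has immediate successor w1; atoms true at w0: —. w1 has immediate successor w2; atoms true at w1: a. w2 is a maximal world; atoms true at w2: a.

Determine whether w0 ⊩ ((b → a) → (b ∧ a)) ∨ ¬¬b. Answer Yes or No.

No

w0 ⊮ ((b → a) → (b ∧ a)) ∨ ¬¬b: neither disjunct is forced at w0.
w0 ⊮ (b → a) → (b ∧ a): already at w0 itself, w0 ⊩ b → a but w0 ⊮ b ∧ a.
w0 ⊮ b ∧ a since w0 fails b.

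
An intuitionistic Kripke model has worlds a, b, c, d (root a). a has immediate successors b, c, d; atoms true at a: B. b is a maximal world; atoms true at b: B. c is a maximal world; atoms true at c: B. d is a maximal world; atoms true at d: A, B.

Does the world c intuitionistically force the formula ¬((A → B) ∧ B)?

c ⊮ ¬((A → B) ∧ B) since c is accessible from c and c ⊩ (A → B) ∧ B.
c ⊩ (A → B) ∧ B since c forces both conjuncts.

No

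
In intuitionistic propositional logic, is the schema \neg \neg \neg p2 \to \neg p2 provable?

This is triple-negation reduction, which is intuitionistically derivable.
Assume \neg \neg \neg p2 and suppose p2. Then \neg \neg p2 (double-negation introduction), contradicting \neg \neg \neg p2. So \neg p2.

Yes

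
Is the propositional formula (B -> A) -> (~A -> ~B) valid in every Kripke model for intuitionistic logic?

Yes

This is the forward direction of contraposition, which is intuitionistically derivable.
Assume B -> A and ~A. If B held then A would follow, contradicting ~A; so ~B.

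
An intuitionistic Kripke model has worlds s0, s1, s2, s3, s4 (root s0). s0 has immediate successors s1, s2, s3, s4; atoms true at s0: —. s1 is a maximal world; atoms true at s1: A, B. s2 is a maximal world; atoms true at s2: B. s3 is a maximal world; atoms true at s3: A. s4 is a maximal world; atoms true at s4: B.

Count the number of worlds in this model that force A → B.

3

s0: does not force it — s0 ⊮ A → B: at the accessible world s3, s3 ⊩ A but s3 ⊮ B.
s1: forces it.
s2: forces it.
s3: does not force it.
s4: forces it.
Worlds forcing the formula: {s1, s2, s4}.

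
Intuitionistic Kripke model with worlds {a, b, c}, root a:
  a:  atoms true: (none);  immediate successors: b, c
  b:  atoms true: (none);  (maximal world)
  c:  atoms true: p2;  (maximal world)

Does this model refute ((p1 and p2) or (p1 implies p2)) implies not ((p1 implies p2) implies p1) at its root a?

a forces ((p1 and p2) or (p1 implies p2)) implies not ((p1 implies p2) implies p1): every world accessible from a that forces (p1 and p2) or (p1 implies p2) (namely a, b, c) also forces not ((p1 implies p2) implies p1).
So the root a forces ((p1 and p2) or (p1 implies p2)) implies not ((p1 implies p2) implies p1); the model is not a countermodel.

No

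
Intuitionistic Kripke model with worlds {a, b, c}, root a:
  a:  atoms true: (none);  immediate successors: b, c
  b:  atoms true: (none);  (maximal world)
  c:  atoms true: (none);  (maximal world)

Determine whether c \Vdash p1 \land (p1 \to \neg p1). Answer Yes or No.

c \nVdash p1 \land (p1 \to \neg p1) since c fails p1.

No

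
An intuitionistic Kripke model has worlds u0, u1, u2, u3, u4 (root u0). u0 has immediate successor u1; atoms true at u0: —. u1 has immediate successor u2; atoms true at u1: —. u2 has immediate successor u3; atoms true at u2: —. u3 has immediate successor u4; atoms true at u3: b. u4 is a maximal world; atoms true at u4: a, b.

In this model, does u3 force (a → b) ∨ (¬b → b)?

u3 ⊩ (a → b) ∨ (¬b → b) via the disjunct a → b.

Yes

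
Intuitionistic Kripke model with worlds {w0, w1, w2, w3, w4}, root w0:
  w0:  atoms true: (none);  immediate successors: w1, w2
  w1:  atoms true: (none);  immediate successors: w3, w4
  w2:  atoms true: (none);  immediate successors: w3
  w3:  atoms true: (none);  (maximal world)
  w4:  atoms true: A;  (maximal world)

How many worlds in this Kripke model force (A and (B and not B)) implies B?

w0: forces it.
w1: forces it.
w2: forces it.
w3: forces it.
w4: forces it.
Worlds forcing the formula: {w0, w1, w2, w3, w4}.

5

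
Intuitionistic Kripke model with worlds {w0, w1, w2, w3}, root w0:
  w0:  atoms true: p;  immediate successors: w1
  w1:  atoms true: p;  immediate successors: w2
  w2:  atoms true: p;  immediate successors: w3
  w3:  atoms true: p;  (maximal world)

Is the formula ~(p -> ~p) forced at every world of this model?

Yes

w0 ||- ~(p -> ~p): no world accessible from w0 forces p -> ~p.
Since the root w0 forces ~(p -> ~p) and forcing is persistent (monotone upward), every world forces it.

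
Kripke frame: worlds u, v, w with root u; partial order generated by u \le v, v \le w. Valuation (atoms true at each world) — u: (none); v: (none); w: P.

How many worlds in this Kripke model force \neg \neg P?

u: forces it.
v: forces it.
w: forces it.
Worlds forcing the formula: {u, v, w}.

3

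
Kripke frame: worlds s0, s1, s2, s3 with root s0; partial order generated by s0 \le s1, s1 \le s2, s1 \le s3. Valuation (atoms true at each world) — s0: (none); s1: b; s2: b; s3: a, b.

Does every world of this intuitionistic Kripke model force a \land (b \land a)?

Not every world: s0 \nVdash a \land (b \land a).
s0 \nVdash a \land (b \land a) since s0 fails a.

No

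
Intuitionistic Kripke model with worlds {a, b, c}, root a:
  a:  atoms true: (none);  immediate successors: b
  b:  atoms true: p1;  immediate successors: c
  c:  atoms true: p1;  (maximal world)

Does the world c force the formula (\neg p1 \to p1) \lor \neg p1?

Yes

c \Vdash (\neg p1 \to p1) \lor \neg p1 via the disjunct \neg p1 \to p1.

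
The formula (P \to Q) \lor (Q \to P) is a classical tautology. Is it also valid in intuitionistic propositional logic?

This is the Gödel–Dummett linearity axiom, which is not intuitionistically valid.
A Kripke countermodel: worlds u0, u1, u2; order generated by u0 \le u1, u0 \le u2; atoms true at each world — u0:{}; u1:{P}; u2:{Q}.
u0 \nVdash (P \to Q) \lor (Q \to P): neither disjunct is forced at u0.
u0 \nVdash P \to Q: at the accessible world u1, u1 \Vdash P but u1 \nVdash Q.
u1 lacks atom Q, so u1 \nVdash Q.
So the root u0 does not force the formula.

No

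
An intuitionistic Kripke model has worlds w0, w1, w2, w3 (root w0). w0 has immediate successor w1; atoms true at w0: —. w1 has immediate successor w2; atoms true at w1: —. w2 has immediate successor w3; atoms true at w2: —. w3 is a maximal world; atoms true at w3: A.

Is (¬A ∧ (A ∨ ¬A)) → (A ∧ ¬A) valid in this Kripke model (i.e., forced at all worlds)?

Yes

w0 ⊩ (¬A ∧ (A ∨ ¬A)) → (A ∧ ¬A) vacuously: no world accessible from w0 forces the antecedent ¬A ∧ (A ∨ ¬A).
Since the root w0 forces (¬A ∧ (A ∨ ¬A)) → (A ∧ ¬A) and forcing is persistent (monotone upward), every world forces it.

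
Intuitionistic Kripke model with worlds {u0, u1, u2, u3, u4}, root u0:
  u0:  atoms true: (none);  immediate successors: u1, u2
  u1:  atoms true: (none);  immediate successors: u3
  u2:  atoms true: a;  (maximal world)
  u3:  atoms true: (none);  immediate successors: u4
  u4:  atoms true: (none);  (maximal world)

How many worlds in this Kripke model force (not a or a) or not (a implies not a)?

4

u0: does not force it — u0 does not force (not a or a) or not (a implies not a): neither disjunct is forced at u0.
u1: forces it.
u2: forces it.
u3: forces it.
u4: forces it.
Worlds forcing the formula: {u1, u2, u3, u4}.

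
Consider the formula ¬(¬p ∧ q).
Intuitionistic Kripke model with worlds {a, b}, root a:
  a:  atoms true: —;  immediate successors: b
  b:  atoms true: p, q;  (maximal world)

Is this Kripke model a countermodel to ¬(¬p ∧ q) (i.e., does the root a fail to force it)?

a ⊩ ¬(¬p ∧ q): no world accessible from a forces ¬p ∧ q.
So the root a forces ¬(¬p ∧ q); the model is not a countermodel.

No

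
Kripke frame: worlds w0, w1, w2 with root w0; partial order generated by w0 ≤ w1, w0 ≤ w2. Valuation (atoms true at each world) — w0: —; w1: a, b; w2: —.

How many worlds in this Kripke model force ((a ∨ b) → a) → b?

w0: does not force it — w0 ⊮ ((a ∨ b) → a) → b: already at w0 itself, w0 ⊩ (a ∨ b) → a but w0 ⊮ b.
w1: forces it.
w2: does not force it.
Worlds forcing the formula: {w1}.

1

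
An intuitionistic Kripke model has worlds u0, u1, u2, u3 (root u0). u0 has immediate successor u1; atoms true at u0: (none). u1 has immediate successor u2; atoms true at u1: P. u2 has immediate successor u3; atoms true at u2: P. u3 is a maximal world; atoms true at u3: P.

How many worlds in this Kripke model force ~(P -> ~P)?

u0: forces it.
u1: forces it.
u2: forces it.
u3: forces it.
Worlds forcing the formula: {u0, u1, u2, u3}.

4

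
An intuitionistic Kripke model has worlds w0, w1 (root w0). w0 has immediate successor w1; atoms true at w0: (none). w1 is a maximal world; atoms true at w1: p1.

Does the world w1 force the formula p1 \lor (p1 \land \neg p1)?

w1 \Vdash p1 \lor (p1 \land \neg p1) via the disjunct p1.

Yes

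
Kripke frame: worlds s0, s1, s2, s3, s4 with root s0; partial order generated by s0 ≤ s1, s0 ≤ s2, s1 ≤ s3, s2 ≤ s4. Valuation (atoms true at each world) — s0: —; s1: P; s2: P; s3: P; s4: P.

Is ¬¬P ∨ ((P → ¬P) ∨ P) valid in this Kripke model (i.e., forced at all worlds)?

Yes

s0 ⊩ ¬¬P ∨ ((P → ¬P) ∨ P) via the disjunct ¬¬P.
Since the root s0 forces ¬¬P ∨ ((P → ¬P) ∨ P) and forcing is persistent (monotone upward), every world forces it.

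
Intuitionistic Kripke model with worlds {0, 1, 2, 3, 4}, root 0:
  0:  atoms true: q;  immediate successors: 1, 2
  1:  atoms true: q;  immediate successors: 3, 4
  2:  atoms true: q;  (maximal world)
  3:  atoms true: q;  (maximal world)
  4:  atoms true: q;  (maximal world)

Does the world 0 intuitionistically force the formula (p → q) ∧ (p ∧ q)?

No

0 ⊮ (p → q) ∧ (p ∧ q) since 0 fails p ∧ q.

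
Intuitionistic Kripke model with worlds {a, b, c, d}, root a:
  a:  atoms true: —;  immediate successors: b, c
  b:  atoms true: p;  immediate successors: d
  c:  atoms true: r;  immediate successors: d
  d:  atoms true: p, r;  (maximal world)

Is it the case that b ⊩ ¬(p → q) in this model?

b ⊩ ¬(p → q): no world accessible from b forces p → q.

Yes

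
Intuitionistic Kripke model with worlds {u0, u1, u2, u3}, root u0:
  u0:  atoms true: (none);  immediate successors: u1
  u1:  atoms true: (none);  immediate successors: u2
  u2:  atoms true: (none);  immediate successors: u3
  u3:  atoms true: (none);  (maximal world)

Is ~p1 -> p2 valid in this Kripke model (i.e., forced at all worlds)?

No

Not every world: u0 ||-/- ~p1 -> p2.
u0 ||-/- ~p1 -> p2: already at u0 itself, u0 ||- ~p1 but u0 ||-/- p2.
u0 lacks atom p2, so u0 ||-/- p2.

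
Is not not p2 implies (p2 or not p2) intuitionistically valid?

This is a variant of double-negation elimination (deriving excluded middle from double negation), which is not intuitionistically valid.
A Kripke countermodel: worlds w0, w1; order generated by w0 <= w1; atoms true at each world — w0:{}; w1:{p2}.
w0 does not force not not p2 implies (p2 or not p2): already at w0 itself, w0 forces not not p2 but w0 does not force p2 or not p2.
w0 does not force p2 or not p2: neither disjunct is forced at w0.
w0 lacks atom p2, so w0 does not force p2.
So the root w0 does not force the formula.

No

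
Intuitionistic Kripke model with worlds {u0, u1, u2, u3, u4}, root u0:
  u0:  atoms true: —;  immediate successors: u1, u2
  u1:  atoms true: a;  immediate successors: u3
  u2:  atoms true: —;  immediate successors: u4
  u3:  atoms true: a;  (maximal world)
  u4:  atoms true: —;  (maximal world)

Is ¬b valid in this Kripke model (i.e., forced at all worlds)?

Yes

u0 ⊩ ¬b: no world accessible from u0 forces b.
Since the root u0 forces ¬b and forcing is persistent (monotone upward), every world forces it.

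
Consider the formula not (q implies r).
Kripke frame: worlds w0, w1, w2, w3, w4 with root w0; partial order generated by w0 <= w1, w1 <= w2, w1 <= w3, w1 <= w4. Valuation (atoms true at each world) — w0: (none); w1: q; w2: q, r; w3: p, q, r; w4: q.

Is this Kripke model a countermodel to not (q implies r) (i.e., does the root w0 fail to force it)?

Yes

w0 does not force not (q implies r) since w2 is accessible from w0 and w2 forces q implies r.
w2 forces q implies r: every world accessible from w2 that forces q (namely w2) also forces r.
So the root w0 does not force not (q implies r); the model is a countermodel.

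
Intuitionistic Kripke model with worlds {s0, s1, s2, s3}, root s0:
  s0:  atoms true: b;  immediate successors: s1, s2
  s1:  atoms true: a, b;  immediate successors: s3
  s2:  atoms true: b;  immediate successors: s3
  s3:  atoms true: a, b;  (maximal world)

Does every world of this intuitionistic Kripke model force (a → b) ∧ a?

Not every world: s0 ⊮ (a → b) ∧ a.
s0 ⊮ (a → b) ∧ a since s0 fails a.

No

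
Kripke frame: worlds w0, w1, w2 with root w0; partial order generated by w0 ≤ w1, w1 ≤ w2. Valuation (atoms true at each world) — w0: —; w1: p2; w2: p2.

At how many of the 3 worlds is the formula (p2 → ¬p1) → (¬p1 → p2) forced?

2

w0: does not force it — w0 ⊮ (p2 → ¬p1) → (¬p1 → p2): already at w0 itself, w0 ⊩ p2 → ¬p1 but w0 ⊮ ¬p1 → p2.
w1: forces it.
w2: forces it.
Worlds forcing the formula: {w1, w2}.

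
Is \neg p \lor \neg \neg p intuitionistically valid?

No

This is the weak law of excluded middle, which is not intuitionistically valid.
A Kripke countermodel: worlds u0, u1, u2; order generated by u0 \le u1, u0 \le u2; atoms true at each world — u0:{}; u1:{p}; u2:{}.
u0 \nVdash \neg p \lor \neg \neg p: neither disjunct is forced at u0.
u0 \nVdash \neg p since u1 is accessible from u0 and u1 \Vdash p.
So the root u0 does not force the formula.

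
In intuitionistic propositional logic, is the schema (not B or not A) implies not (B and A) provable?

Yes

This is a constructively valid De Morgan direction (disjunction of negations to negated conjunction), which is intuitionistically derivable.
If not B holds at a world then no accessible world forces B, hence none forces B and A; likewise for not A.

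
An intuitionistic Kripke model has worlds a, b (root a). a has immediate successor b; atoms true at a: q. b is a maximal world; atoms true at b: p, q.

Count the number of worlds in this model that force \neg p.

a: does not force it — a \nVdash \neg p since b is accessible from a and b \Vdash p.
b: does not force it.
Worlds forcing the formula: { }.

0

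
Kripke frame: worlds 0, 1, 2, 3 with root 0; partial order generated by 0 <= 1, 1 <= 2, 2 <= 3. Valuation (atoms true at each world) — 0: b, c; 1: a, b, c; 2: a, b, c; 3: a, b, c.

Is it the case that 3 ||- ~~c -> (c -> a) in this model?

3 ||- ~~c -> (c -> a): every world accessible from 3 that forces ~~c (namely 3) also forces c -> a.

Yes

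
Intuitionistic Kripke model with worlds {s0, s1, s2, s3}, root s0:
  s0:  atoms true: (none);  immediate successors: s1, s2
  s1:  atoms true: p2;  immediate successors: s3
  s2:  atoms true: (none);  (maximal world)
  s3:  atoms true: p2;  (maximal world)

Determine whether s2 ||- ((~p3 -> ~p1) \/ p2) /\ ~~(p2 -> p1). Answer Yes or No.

Yes

s2 ||- ((~p3 -> ~p1) \/ p2) /\ ~~(p2 -> p1) since s2 forces both conjuncts.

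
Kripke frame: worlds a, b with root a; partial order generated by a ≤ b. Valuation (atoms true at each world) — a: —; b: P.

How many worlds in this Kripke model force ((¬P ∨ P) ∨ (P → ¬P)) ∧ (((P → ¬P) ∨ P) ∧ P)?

1

a: does not force it — a ⊮ ((¬P ∨ P) ∨ (P → ¬P)) ∧ (((P → ¬P) ∨ P) ∧ P) since a fails (¬P ∨ P) ∨ (P → ¬P).
b: forces it.
Worlds forcing the formula: {b}.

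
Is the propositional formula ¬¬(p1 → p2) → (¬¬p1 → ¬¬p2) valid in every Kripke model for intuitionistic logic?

Yes

This is the distribution of double negation over implication, which is intuitionistically derivable.
Assume ¬¬(p1 → p2) and ¬¬p1; suppose ¬p2. Then p1 → p2 would give ¬p1 (by contraposition), contradicting ¬¬p1; so ¬(p1 → p2), contradicting ¬¬(p1 → p2). Hence ¬¬p2.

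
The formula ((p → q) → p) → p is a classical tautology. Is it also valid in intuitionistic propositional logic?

No

This is Peirce's law, which is not intuitionistically valid.
A Kripke countermodel: worlds u0, u1; order generated by u0 ≤ u1; atoms true at each world — u0:{}; u1:{p}.
u0 ⊮ ((p → q) → p) → p: already at u0 itself, u0 ⊩ (p → q) → p but u0 ⊮ p.
u0 lacks atom p, so u0 ⊮ p.
So the root u0 does not force the formula.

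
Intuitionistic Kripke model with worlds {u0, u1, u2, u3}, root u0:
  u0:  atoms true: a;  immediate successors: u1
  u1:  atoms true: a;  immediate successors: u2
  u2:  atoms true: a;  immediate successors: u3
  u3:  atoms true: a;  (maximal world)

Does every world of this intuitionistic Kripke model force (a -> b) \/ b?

No

Not every world: u0 ||-/- (a -> b) \/ b.
u0 ||-/- (a -> b) \/ b: neither disjunct is forced at u0.
u0 ||-/- a -> b: already at u0 itself, u0 ||- a but u0 ||-/- b.
u0 lacks atom b, so u0 ||-/- b.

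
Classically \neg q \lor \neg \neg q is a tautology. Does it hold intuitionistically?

This is the weak law of excluded middle, which is not intuitionistically valid.
A Kripke countermodel: worlds u, v, w; order generated by u \le v, u \le w; atoms true at each world — u:{}; v:{q}; w:{}.
u \nVdash \neg q \lor \neg \neg q: neither disjunct is forced at u.
u \nVdash \neg q since v is accessible from u and v \Vdash q.
So the root u does not force the formula.

No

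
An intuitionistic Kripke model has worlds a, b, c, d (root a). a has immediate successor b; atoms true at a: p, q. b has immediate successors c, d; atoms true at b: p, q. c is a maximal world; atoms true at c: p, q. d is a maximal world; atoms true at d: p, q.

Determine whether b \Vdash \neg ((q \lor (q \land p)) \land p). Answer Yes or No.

b \nVdash \neg ((q \lor (q \land p)) \land p) since b is accessible from b and b \Vdash (q \lor (q \land p)) \land p.
b \Vdash (q \lor (q \land p)) \land p since b forces both conjuncts.

No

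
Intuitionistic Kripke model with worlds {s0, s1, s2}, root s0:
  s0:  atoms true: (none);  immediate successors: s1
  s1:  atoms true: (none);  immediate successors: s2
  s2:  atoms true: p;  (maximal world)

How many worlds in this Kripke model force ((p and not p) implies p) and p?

1

s0: does not force it — s0 does not force ((p and not p) implies p) and p since s0 fails p.
s1: does not force it.
s2: forces it.
Worlds forcing the formula: {s2}.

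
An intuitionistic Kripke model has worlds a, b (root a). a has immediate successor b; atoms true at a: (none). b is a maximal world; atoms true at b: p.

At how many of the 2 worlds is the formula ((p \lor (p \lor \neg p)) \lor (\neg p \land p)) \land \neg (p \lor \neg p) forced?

0

a: does not force it — a \nVdash ((p \lor (p \lor \neg p)) \lor (\neg p \land p)) \land \neg (p \lor \neg p) since a fails (p \lor (p \lor \neg p)) \lor (\neg p \land p).
b: does not force it — b \nVdash ((p \lor (p \lor \neg p)) \lor (\neg p \land p)) \land \neg (p \lor \neg p) since b fails \neg (p \lor \neg p).
Worlds forcing the formula: { }.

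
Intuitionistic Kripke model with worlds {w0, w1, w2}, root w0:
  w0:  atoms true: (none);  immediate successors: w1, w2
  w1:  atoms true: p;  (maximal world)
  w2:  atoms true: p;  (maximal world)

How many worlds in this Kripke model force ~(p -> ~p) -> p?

2

w0: does not force it — w0 ||-/- ~(p -> ~p) -> p: already at w0 itself, w0 ||- ~(p -> ~p) but w0 ||-/- p.
w1: forces it.
w2: forces it.
Worlds forcing the formula: {w1, w2}.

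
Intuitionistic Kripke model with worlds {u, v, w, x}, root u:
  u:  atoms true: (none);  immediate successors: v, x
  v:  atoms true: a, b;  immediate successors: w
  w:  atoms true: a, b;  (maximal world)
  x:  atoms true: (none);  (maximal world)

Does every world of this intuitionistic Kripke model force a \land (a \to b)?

Not every world: u \nVdash a \land (a \to b).
u \nVdash a \land (a \to b) since u fails a.

No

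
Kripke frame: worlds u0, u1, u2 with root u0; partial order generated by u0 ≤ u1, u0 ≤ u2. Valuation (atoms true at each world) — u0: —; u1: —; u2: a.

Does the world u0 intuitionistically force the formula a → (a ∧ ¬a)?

No

u0 ⊮ a → (a ∧ ¬a): at the accessible world u2, u2 ⊩ a but u2 ⊮ a ∧ ¬a.
u2 ⊮ a ∧ ¬a since u2 fails ¬a.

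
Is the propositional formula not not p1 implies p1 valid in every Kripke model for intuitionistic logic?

No

This is double-negation elimination, which is not intuitionistically valid.
A Kripke countermodel: worlds w0, w1; order generated by w0 <= w1; atoms true at each world — w0:{}; w1:{p1}.
w0 does not force not not p1 implies p1: already at w0 itself, w0 forces not not p1 but w0 does not force p1.
w0 lacks atom p1, so w0 does not force p1.
So the root w0 does not force the formula.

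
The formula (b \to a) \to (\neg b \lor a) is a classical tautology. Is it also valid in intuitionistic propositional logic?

This is the material-implication-as-disjunction principle, which is not intuitionistically valid.
A Kripke countermodel: worlds s0, s1; order generated by s0 \le s1; atoms true at each world — s0:{}; s1:{a,b}.
s0 \nVdash (b \to a) \to (\neg b \lor a): already at s0 itself, s0 \Vdash b \to a but s0 \nVdash \neg b \lor a.
s0 \nVdash \neg b \lor a: neither disjunct is forced at s0.
s0 \nVdash \neg b since s1 is accessible from s0 and s1 \Vdash b.
So the root s0 does not force the formula.

No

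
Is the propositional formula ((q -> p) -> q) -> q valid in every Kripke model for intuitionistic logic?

No

This is Peirce's law, which is not intuitionistically valid.
A Kripke countermodel: worlds a, b; order generated by a <= b; atoms true at each world — a:{}; b:{q}.
a ||-/- ((q -> p) -> q) -> q: already at a itself, a ||- (q -> p) -> q but a ||-/- q.
a lacks atom q, so a ||-/- q.
So the root a does not force the formula.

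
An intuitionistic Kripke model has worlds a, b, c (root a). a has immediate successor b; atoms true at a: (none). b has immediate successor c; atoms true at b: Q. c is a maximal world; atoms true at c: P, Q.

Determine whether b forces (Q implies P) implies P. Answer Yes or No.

b forces (Q implies P) implies P: every world accessible from b that forces Q implies P (namely c) also forces P.

Yes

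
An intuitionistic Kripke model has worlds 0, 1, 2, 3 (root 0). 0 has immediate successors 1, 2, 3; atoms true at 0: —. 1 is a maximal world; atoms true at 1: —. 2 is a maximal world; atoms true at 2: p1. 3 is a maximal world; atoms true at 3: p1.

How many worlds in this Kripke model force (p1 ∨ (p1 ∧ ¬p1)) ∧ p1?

2

0: does not force it — 0 ⊮ (p1 ∨ (p1 ∧ ¬p1)) ∧ p1 since 0 fails p1 ∨ (p1 ∧ ¬p1).
1: does not force it.
2: forces it.
3: forces it.
Worlds forcing the formula: {2, 3}.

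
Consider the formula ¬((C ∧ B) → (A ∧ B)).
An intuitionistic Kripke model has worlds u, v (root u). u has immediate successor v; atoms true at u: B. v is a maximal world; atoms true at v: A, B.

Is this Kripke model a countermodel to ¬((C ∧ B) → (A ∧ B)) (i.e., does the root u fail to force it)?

u ⊮ ¬((C ∧ B) → (A ∧ B)) since u is accessible from u and u ⊩ (C ∧ B) → (A ∧ B).
u ⊩ (C ∧ B) → (A ∧ B) vacuously: no world accessible from u forces the antecedent C ∧ B.
So the root u does not force ¬((C ∧ B) → (A ∧ B)); the model is a countermodel.

Yes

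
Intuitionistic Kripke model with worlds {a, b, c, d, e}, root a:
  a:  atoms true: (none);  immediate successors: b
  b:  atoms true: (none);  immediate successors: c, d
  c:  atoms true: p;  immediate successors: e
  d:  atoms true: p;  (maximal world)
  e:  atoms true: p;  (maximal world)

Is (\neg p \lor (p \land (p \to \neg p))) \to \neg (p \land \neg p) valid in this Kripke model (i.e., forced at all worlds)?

a \Vdash (\neg p \lor (p \land (p \to \neg p))) \to \neg (p \land \neg p) vacuously: no world accessible from a forces the antecedent \neg p \lor (p \land (p \to \neg p)).
Since the root a forces (\neg p \lor (p \land (p \to \neg p))) \to \neg (p \land \neg p) and forcing is persistent (monotone upward), every world forces it.

Yes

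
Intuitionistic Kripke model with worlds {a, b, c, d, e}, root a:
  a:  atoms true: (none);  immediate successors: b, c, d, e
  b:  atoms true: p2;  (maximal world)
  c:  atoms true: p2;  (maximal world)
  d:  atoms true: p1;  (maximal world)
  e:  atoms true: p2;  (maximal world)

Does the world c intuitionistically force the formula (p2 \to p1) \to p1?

c \Vdash (p2 \to p1) \to p1 vacuously: no world accessible from c forces the antecedent p2 \to p1.

Yes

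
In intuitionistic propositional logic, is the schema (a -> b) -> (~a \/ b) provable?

This is the material-implication-as-disjunction principle, which is not intuitionistically valid.
A Kripke countermodel: worlds u, v; order generated by u <= v; atoms true at each world — u:{}; v:{a,b}.
u ||-/- (a -> b) -> (~a \/ b): already at u itself, u ||- a -> b but u ||-/- ~a \/ b.
u ||-/- ~a \/ b: neither disjunct is forced at u.
u ||-/- ~a since v is accessible from u and v ||- a.
So the root u does not force the formula.

No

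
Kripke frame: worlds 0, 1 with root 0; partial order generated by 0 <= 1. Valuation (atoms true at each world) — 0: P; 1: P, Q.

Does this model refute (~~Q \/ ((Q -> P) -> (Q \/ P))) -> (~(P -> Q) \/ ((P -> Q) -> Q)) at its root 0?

0 ||- (~~Q \/ ((Q -> P) -> (Q \/ P))) -> (~(P -> Q) \/ ((P -> Q) -> Q)): every world accessible from 0 that forces ~~Q \/ ((Q -> P) -> (Q \/ P)) (namely 0, 1) also forces ~(P -> Q) \/ ((P -> Q) -> Q).
So the root 0 forces (~~Q \/ ((Q -> P) -> (Q \/ P))) -> (~(P -> Q) \/ ((P -> Q) -> Q)); the model is not a countermodel.

No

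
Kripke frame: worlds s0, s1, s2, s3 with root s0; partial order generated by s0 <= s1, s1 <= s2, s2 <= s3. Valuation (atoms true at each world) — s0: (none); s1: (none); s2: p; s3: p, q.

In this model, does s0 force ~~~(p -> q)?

s0 ||-/- ~~~(p -> q) since s0 is accessible from s0 and s0 ||- ~~(p -> q).
s0 ||- ~~(p -> q): no world accessible from s0 forces ~(p -> q).

No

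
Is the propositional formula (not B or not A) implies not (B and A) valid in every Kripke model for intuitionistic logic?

Yes

This is a constructively valid De Morgan direction (disjunction of negations to negated conjunction), which is intuitionistically derivable.
If not B holds at a world then no accessible world forces B, hence none forces B and A; likewise for not A.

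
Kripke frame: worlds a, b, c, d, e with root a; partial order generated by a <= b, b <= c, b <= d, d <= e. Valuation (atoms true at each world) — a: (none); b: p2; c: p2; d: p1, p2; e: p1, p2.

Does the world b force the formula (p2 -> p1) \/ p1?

b ||-/- (p2 -> p1) \/ p1: neither disjunct is forced at b.
b ||-/- p2 -> p1: already at b itself, b ||- p2 but b ||-/- p1.
b lacks atom p1, so b ||-/- p1.

No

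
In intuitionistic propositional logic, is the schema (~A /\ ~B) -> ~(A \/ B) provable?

Yes

This is a constructively valid De Morgan direction (conjunction of negations to negated disjunction), which is intuitionistically derivable.
If both ~A and ~B hold at a world, no accessible world forces A or forces B, so none forces A \/ B.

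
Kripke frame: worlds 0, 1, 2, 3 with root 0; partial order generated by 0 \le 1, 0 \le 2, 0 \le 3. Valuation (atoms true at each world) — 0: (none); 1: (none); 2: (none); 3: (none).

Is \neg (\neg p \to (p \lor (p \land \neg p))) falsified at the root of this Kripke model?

0 \Vdash \neg (\neg p \to (p \lor (p \land \neg p))): no world accessible from 0 forces \neg p \to (p \lor (p \land \neg p)).
So the root 0 forces \neg (\neg p \to (p \lor (p \land \neg p))); the model is not a countermodel.

No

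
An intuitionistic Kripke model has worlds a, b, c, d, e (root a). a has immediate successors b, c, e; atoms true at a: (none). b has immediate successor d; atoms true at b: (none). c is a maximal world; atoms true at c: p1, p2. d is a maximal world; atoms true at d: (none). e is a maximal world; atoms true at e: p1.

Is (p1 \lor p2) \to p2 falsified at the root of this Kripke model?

a \nVdash (p1 \lor p2) \to p2: at the accessible world e, e \Vdash p1 \lor p2 but e \nVdash p2.
e lacks atom p2, so e \nVdash p2.
So the root a does not force (p1 \lor p2) \to p2; the model is a countermodel.

Yes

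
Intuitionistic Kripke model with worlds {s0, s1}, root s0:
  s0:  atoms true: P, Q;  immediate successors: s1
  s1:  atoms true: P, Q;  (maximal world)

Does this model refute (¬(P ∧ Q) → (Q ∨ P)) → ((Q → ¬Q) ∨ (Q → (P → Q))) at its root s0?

No

s0 ⊩ (¬(P ∧ Q) → (Q ∨ P)) → ((Q → ¬Q) ∨ (Q → (P → Q))): every world accessible from s0 that forces ¬(P ∧ Q) → (Q ∨ P) (namely s0, s1) also forces (Q → ¬Q) ∨ (Q → (P → Q)).
So the root s0 forces (¬(P ∧ Q) → (Q ∨ P)) → ((Q → ¬Q) ∨ (Q → (P → Q))); the model is not a countermodel.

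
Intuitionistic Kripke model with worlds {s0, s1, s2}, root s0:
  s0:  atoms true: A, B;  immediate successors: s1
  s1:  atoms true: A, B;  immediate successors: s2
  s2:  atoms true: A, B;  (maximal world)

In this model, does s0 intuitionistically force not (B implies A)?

s0 does not force not (B implies A) since s0 is accessible from s0 and s0 forces B implies A.
s0 forces B implies A: every world accessible from s0 that forces B (namely s0, s1, s2) also forces A.

No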